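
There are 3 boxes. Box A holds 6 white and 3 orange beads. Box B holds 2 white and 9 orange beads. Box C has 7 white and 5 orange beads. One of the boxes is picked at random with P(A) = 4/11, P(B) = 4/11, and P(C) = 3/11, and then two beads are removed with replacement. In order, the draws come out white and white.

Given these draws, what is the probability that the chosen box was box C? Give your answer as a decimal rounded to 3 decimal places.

0.348

Under each hypothesis, the probability of the observed sequence is: P(data | box A) = (6/9)(6/9) = 0.44444; P(data | box B) = (2/11)(2/11) = 0.033058; P(data | box C) = (7/12)(7/12) = 0.34028.
Weighting by the prior gives 4/11 · 0.44444 = 0.16162, 4/11 · 0.033058 = 0.012021, 3/11 · 0.34028 = 0.092803; summing to 0.26644.
Therefore the posterior P(box C | data) = (0.092803) / (0.26644) = 0.34831.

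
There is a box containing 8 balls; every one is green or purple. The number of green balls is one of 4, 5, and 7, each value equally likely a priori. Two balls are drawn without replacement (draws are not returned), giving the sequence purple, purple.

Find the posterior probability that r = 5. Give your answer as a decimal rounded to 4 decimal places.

0.3333

The likelihood of the observed sequence under each hypothesis: P(data | r = 4) = (4/8)(3/7) = 3/14; P(data | r = 5) = (3/8)(2/7) = 3/28; P(data | r = 7) = (1/8)(0/7) = 0.
Multiplying each by its prior: 1/3 · 3/14 = 1/14, 1/3 · 3/28 = 1/28, 1/3 · 0 = 0; with total 3/28.
So P(r = 5 | data) = (1/28) / (3/28) = 1/3.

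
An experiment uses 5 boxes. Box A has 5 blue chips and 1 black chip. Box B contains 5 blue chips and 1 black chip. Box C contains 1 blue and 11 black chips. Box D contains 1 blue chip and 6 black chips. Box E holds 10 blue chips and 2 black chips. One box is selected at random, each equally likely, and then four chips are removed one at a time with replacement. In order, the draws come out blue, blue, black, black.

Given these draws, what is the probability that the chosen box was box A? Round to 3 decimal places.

For each hypothesis, P(data | H) works out to: P(data | box A) = (5/6)(5/6)(1/6)(1/6) = 0.01929; P(data | box B) = (5/6)(5/6)(1/6)(1/6) = 0.01929; P(data | box C) = (1/12)(1/12)(11/12)(11/12) = 0.0058353; P(data | box D) = (1/7)(1/7)(6/7)(6/7) = 0.014994; P(data | box E) = (10/12)(10/12)(2/12)(2/12) = 0.01929.
Weighting by the prior gives 1/5 · 0.01929 = 0.003858, 1/5 · 0.01929 = 0.003858, 1/5 · 0.0058353 = 0.0011671, 1/5 · 0.014994 = 0.0029988, 1/5 · 0.01929 = 0.003858; these sum to 0.01574.
Therefore the posterior P(box A | data) = (0.003858) / (0.01574) = 0.24511.

0.245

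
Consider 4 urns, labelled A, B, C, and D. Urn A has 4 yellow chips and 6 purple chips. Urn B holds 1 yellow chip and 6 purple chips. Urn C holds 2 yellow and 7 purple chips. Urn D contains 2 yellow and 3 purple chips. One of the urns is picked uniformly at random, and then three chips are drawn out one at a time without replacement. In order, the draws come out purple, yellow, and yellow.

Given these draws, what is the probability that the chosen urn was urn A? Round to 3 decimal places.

0.439

The likelihood of the observed sequence under each hypothesis: P(data | urn A) = (6/10)(4/9)(3/8) = 1/10; P(data | urn B) = (6/7)(1/6)(0/5) = 0; P(data | urn C) = (7/9)(2/8)(1/7) = 1/36; P(data | urn D) = (3/5)(2/4)(1/3) = 1/10.
Multiplying each by its prior: 1/4 · 1/10 = 1/40, 1/4 · 0 = 0, 1/4 · 1/36 = 1/144, 1/4 · 1/10 = 1/40; these sum to 41/720.
By Bayes' rule, P(urn A | data) = (1/40) / (41/720) = 18/41.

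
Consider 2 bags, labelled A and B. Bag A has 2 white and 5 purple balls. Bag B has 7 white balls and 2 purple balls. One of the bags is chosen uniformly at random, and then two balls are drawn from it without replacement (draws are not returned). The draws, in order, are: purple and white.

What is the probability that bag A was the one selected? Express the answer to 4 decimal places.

For each hypothesis, P(data | H) works out to: P(data | bag A) = (5/7)(2/6) = 5/21; P(data | bag B) = (2/9)(7/8) = 7/36.
The prior-weighted likelihoods are 1/2 · 5/21 = 5/42, 1/2 · 7/36 = 7/72; with total 109/504.
Hence P(bag A | data) = (5/42) / (109/504) = 60/109.

0.5505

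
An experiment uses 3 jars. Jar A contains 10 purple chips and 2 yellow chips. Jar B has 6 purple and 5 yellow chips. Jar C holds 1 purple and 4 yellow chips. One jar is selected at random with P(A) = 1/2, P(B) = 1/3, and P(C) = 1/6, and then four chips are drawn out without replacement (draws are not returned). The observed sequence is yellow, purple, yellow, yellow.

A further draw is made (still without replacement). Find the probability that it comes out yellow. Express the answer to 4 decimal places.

0.7768

The likelihood of the observed sequence under each hypothesis: P(data | jar A) = (2/12)(10/11)(1/10)(0/9) = 0; P(data | jar B) = (5/11)(6/10)(4/9)(3/8) = 1/22; P(data | jar C) = (4/5)(1/4)(3/3)(2/2) = 1/5.
Weighting by the prior gives 1/2 · 0 = 0, 1/3 · 1/22 = 1/66, 1/6 · 1/5 = 1/30; these sum to 8/165.
Normalising, the posterior is P(jar A | data) = 0, P(jar B | data) = 5/16, P(jar C | data) = 11/16.
So P(yellow next | data) = Σ P(yellow next | H) P(H | data) = (2/7)(5/16) + (1)(11/16) = 87/112.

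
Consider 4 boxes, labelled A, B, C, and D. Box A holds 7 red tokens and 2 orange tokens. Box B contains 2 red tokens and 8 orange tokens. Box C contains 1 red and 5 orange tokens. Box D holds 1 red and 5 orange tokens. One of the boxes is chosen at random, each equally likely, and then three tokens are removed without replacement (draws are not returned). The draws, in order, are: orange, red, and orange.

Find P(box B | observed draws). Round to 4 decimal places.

The likelihood of the observed sequence under each hypothesis: P(data | box A) = (2/9)(7/8)(1/7) = 1/36; P(data | box B) = (8/10)(2/9)(7/8) = 7/45; P(data | box C) = (5/6)(1/5)(4/4) = 1/6; P(data | box D) = (5/6)(1/5)(4/4) = 1/6.
Multiplying each by its prior: 1/4 · 1/36 = 1/144, 1/4 · 7/45 = 7/180, 1/4 · 1/6 = 1/24, 1/4 · 1/6 = 1/24; with total 31/240.
Hence P(box B | data) = (7/180) / (31/240) = 28/93.

0.3011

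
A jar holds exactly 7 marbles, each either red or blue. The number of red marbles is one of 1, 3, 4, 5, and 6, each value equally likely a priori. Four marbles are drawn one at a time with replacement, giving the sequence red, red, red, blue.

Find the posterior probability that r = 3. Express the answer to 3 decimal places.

For each hypothesis, P(data | H) works out to: P(data | r = 1) = (1/7)(1/7)(1/7)(6/7) = 0.002499; P(data | r = 3) = (3/7)(3/7)(3/7)(4/7) = 0.044981; P(data | r = 4) = (4/7)(4/7)(4/7)(3/7) = 0.079967; P(data | r = 5) = (5/7)(5/7)(5/7)(2/7) = 0.10412; P(data | r = 6) = (6/7)(6/7)(6/7)(1/7) = 0.089963.
Weighting by the prior gives 1/5 · 0.002499 = 0.00049979, 1/5 · 0.044981 = 0.0089963, 1/5 · 0.079967 = 0.015993, 1/5 · 0.10412 = 0.020825, 1/5 · 0.089963 = 0.017993; summing to 0.064307.
By Bayes' rule, P(r = 3 | data) = (0.0089963) / (0.064307) = 0.1399.

0.140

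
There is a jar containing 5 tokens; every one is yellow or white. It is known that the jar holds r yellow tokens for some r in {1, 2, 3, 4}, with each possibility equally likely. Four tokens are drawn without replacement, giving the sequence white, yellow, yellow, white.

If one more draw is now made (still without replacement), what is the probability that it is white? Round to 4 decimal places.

0.5000

For each hypothesis, P(data | H) works out to: P(data | r = 1) = (4/5)(1/4)(0/3) = 0; P(data | r = 2) = (3/5)(2/4)(1/3)(2/2) = 1/10; P(data | r = 3) = (2/5)(3/4)(2/3)(1/2) = 1/10; P(data | r = 4) = (1/5)(4/4)(3/3)(0/2) = 0.
Weighting by the prior gives 1/4 · 0 = 0, 1/4 · 1/10 = 1/40, 1/4 · 1/10 = 1/40, 1/4 · 0 = 0; these sum to 1/20.
Dividing through by the total gives posterior P(r = 1 | data) = 0, P(r = 2 | data) = 1/2, P(r = 3 | data) = 1/2, P(r = 4 | data) = 0.
So P(white next | data) = Σ P(white next | H) P(H | data) = (1)(1/2) + (0)(1/2) = 1/2.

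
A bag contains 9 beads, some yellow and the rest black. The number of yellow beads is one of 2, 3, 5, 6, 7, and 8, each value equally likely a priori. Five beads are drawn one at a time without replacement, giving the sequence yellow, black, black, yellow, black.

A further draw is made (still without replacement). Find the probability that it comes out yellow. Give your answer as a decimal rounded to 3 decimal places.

The likelihood of the observed sequence under each hypothesis: P(data | r = 2) = (2/9)(7/8)(6/7)(1/6)(5/5) = 1/36; P(data | r = 3) = (3/9)(6/8)(5/7)(2/6)(4/5) = 1/21; P(data | r = 5) = (5/9)(4/8)(3/7)(4/6)(2/5) = 2/63; P(data | r = 6) = (6/9)(3/8)(2/7)(5/6)(1/5) = 1/84; P(data | r = 7) = (7/9)(2/8)(1/7)(6/6)(0/5) = 0; P(data | r = 8) = (8/9)(1/8)(0/7) = 0.
Multiplying each by its prior: 1/6 · 1/36 = 1/216, 1/6 · 1/21 = 1/126, 1/6 · 2/63 = 1/189, 1/6 · 1/84 = 1/504, 1/6 · 0 = 0, 1/6 · 0 = 0; summing to 5/252.
The posterior is then P(r = 2 | data) = 7/30, P(r = 3 | data) = 2/5, P(r = 5 | data) = 4/15, P(r = 6 | data) = 1/10, P(r = 7 | data) = 0, P(r = 8 | data) = 0.
Averaging over the posterior, P(yellow next | data) = (0)(7/30) + (1/4)(2/5) + (3/4)(4/15) + (1)(1/10) = 2/5.

0.400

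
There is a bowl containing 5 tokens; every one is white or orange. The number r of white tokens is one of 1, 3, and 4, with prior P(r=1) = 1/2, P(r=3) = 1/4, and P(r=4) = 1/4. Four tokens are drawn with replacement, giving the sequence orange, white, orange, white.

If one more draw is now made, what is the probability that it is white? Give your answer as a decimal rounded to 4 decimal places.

0.4857

The likelihood of the observed sequence under each hypothesis: P(data | r = 1) = (4/5)(1/5)(4/5)(1/5) = 16/625; P(data | r = 3) = (2/5)(3/5)(2/5)(3/5) = 36/625; P(data | r = 4) = (1/5)(4/5)(1/5)(4/5) = 16/625.
Weighting by the prior gives 1/2 · 16/625 = 8/625, 1/4 · 36/625 = 9/625, 1/4 · 16/625 = 4/625; these sum to 21/625.
Dividing through by the total gives posterior P(r = 1 | data) = 8/21, P(r = 3 | data) = 3/7, P(r = 4 | data) = 4/21.
The predictive probability is P(white next | data) = (1/5)(8/21) + (3/5)(3/7) + (4/5)(4/21) = 17/35.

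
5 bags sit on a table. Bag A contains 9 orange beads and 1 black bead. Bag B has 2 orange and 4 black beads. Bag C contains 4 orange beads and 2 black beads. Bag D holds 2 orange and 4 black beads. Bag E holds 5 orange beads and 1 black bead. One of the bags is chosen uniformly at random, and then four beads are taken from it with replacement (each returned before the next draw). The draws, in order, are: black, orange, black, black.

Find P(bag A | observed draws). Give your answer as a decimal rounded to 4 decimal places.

0.0040

Compute the likelihood of the observed sequence for each case: P(data | bag A) = (1/10)(9/10)(1/10)(1/10) = 0.0009; P(data | bag B) = (4/6)(2/6)(4/6)(4/6) = 0.098765; P(data | bag C) = (2/6)(4/6)(2/6)(2/6) = 0.024691; P(data | bag D) = (4/6)(2/6)(4/6)(4/6) = 0.098765; P(data | bag E) = (1/6)(5/6)(1/6)(1/6) = 0.003858.
Weighting by the prior gives 1/5 · 0.0009 = 0.00018, 1/5 · 0.098765 = 0.019753, 1/5 · 0.024691 = 0.0049383, 1/5 · 0.098765 = 0.019753, 1/5 · 0.003858 = 0.0007716; with total 0.045396.
Hence P(bag A | data) = (0.00018) / (0.045396) = 0.0039651.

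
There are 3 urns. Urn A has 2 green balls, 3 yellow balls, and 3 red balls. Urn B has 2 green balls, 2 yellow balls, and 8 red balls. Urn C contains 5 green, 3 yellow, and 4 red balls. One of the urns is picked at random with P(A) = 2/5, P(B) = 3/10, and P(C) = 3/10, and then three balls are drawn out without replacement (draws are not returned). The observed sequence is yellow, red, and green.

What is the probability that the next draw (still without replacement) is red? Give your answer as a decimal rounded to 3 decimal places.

0.443

Compute the likelihood of the observed sequence for each case: P(data | urn A) = (3/8)(3/7)(2/6) = 0.053571; P(data | urn B) = (2/12)(8/11)(2/10) = 0.024242; P(data | urn C) = (3/12)(4/11)(5/10) = 0.045455.
The prior-weighted likelihoods are 2/5 · 0.053571 = 0.021429, 3/10 · 0.024242 = 0.0072727, 3/10 · 0.045455 = 0.013636; these sum to 0.042338.
Normalising, the posterior is P(urn A | data) = 0.50613, P(urn B | data) = 0.17178, P(urn C | data) = 0.32209.
The predictive probability is P(red next | data) = (2/5)(0.50613) + (7/9)(0.17178) + (1/3)(0.32209) = 0.44342.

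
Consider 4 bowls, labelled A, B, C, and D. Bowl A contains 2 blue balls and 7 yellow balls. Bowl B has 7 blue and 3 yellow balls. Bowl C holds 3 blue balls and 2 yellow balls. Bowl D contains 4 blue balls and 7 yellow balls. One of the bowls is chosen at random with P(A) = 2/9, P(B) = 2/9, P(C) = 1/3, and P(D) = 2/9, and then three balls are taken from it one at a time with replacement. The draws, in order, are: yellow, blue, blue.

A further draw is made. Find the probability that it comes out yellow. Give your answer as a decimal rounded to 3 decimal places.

0.441

For each hypothesis, P(data | H) works out to: P(data | bowl A) = (7/9)(2/9)(2/9) = 0.038409; P(data | bowl B) = (3/10)(7/10)(7/10) = 0.147; P(data | bowl C) = (2/5)(3/5)(3/5) = 0.144; P(data | bowl D) = (7/11)(4/11)(4/11) = 0.084147.
Weighting by the prior gives 2/9 · 0.038409 = 0.0085353, 2/9 · 0.147 = 0.032667, 1/3 · 0.144 = 0.048, 2/9 · 0.084147 = 0.018699; summing to 0.1079.
Normalising, the posterior is P(bowl A | data) = 0.079103, P(bowl B | data) = 0.30275, P(bowl C | data) = 0.44485, P(bowl D | data) = 0.1733.
So P(yellow next | data) = Σ P(yellow next | H) P(H | data) = (7/9)(0.079103) + (3/10)(0.30275) + (2/5)(0.44485) + (7/11)(0.1733) = 0.44057.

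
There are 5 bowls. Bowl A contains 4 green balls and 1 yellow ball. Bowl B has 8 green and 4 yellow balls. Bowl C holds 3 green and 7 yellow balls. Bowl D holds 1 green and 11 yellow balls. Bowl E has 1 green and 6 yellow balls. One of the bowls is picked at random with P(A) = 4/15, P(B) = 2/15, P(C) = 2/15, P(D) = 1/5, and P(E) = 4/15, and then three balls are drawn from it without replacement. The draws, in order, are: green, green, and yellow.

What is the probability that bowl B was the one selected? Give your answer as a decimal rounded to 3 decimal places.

For each hypothesis, P(data | H) works out to: P(data | bowl A) = (4/5)(3/4)(1/3) = 0.2; P(data | bowl B) = (8/12)(7/11)(4/10) = 0.1697; P(data | bowl C) = (3/10)(2/9)(7/8) = 0.058333; P(data | bowl D) = (1/12)(0/11) = 0; P(data | bowl E) = (1/7)(0/6) = 0.
Multiplying each by its prior: 4/15 · 0.2 = 0.053333, 2/15 · 0.1697 = 0.022626, 2/15 · 0.058333 = 0.0077778, 1/5 · 0 = 0, 4/15 · 0 = 0; with total 0.083737.
Hence P(bowl B | data) = (0.022626) / (0.083737) = 0.27021.

0.270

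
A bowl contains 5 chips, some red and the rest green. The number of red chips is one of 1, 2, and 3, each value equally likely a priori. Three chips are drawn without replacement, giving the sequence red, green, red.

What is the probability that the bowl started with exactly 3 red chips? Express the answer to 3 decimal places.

For each hypothesis, P(data | H) works out to: P(data | r = 1) = (1/5)(4/4)(0/3) = 0; P(data | r = 2) = (2/5)(3/4)(1/3) = 1/10; P(data | r = 3) = (3/5)(2/4)(2/3) = 1/5.
Weighting by the prior gives 1/3 · 0 = 0, 1/3 · 1/10 = 1/30, 1/3 · 1/5 = 1/15; these sum to 1/10.
By Bayes' rule, P(r = 3 | data) = (1/15) / (1/10) = 2/3.

0.667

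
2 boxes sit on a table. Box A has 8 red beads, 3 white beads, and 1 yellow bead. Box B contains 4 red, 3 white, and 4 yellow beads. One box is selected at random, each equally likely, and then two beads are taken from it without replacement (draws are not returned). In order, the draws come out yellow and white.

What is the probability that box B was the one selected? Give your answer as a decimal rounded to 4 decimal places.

Compute the likelihood of the observed sequence for each case: P(data | box A) = (1/12)(3/11) = 1/44; P(data | box B) = (4/11)(3/10) = 6/55.
Multiplying each by its prior: 1/2 · 1/44 = 1/88, 1/2 · 6/55 = 3/55; with total 29/440.
So P(box B | data) = (3/55) / (29/440) = 24/29.

0.8276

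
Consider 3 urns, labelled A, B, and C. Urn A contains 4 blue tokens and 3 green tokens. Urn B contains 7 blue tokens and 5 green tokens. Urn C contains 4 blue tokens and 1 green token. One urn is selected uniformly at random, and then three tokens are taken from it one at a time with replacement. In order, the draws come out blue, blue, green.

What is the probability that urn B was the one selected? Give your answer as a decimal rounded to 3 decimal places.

0.346

Compute the likelihood of the observed sequence for each case: P(data | urn A) = (4/7)(4/7)(3/7) = 0.13994; P(data | urn B) = (7/12)(7/12)(5/12) = 0.14178; P(data | urn C) = (4/5)(4/5)(1/5) = 0.128.
The prior-weighted likelihoods are 1/3 · 0.13994 = 0.046647, 1/3 · 0.14178 = 0.047261, 1/3 · 0.128 = 0.042667; these sum to 0.13657.
By Bayes' rule, P(urn B | data) = (0.047261) / (0.13657) = 0.34604.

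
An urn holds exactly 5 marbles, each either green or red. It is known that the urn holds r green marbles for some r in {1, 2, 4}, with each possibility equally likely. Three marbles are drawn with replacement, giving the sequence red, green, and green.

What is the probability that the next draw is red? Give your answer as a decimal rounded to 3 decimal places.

0.425

The likelihood of the observed sequence under each hypothesis: P(data | r = 1) = (4/5)(1/5)(1/5) = 4/125; P(data | r = 2) = (3/5)(2/5)(2/5) = 12/125; P(data | r = 4) = (1/5)(4/5)(4/5) = 16/125.
The prior-weighted likelihoods are 1/3 · 4/125 = 4/375, 1/3 · 12/125 = 4/125, 1/3 · 16/125 = 16/375; with total 32/375.
The posterior is then P(r = 1 | data) = 1/8, P(r = 2 | data) = 3/8, P(r = 4 | data) = 1/2.
Averaging over the posterior, P(red next | data) = (4/5)(1/8) + (3/5)(3/8) + (1/5)(1/2) = 17/40.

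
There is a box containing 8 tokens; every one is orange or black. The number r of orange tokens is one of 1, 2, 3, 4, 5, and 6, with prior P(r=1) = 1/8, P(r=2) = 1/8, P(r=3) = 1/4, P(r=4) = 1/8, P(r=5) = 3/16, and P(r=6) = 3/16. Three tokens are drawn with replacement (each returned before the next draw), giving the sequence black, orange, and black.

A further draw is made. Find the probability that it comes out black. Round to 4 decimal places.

Under each hypothesis, the probability of the observed sequence is: P(data | r = 1) = (7/8)(1/8)(7/8) = 0.095703; P(data | r = 2) = (6/8)(2/8)(6/8) = 0.14062; P(data | r = 3) = (5/8)(3/8)(5/8) = 0.14648; P(data | r = 4) = (4/8)(4/8)(4/8) = 0.125; P(data | r = 5) = (3/8)(5/8)(3/8) = 0.087891; P(data | r = 6) = (2/8)(6/8)(2/8) = 0.046875.
The prior-weighted likelihoods are 1/8 · 0.095703 = 0.011963, 1/8 · 0.14062 = 0.017578, 1/4 · 0.14648 = 0.036621, 1/8 · 0.125 = 0.015625, 3/16 · 0.087891 = 0.016479, 3/16 · 0.046875 = 0.0087891; these sum to 0.10706.
Dividing through by the total gives posterior P(r = 1 | data) = 0.11174, P(r = 2 | data) = 0.1642, P(r = 3 | data) = 0.34208, P(r = 4 | data) = 0.14595, P(r = 5 | data) = 0.15393, P(r = 6 | data) = 0.082098.
The predictive probability is P(black next | data) = (7/8)(0.11174) + (3/4)(0.1642) + (5/8)(0.34208) + (1/2)(0.14595) + (3/8)(0.15393) + (1/4)(0.082098) = 0.58595.

0.5859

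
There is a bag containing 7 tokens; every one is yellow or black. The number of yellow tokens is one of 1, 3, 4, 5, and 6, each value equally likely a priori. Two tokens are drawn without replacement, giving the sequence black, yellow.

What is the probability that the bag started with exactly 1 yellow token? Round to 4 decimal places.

Compute the likelihood of the observed sequence for each case: P(data | r = 1) = (6/7)(1/6) = 1/7; P(data | r = 3) = (4/7)(3/6) = 2/7; P(data | r = 4) = (3/7)(4/6) = 2/7; P(data | r = 5) = (2/7)(5/6) = 5/21; P(data | r = 6) = (1/7)(6/6) = 1/7.
Multiplying each by its prior: 1/5 · 1/7 = 1/35, 1/5 · 2/7 = 2/35, 1/5 · 2/7 = 2/35, 1/5 · 5/21 = 1/21, 1/5 · 1/7 = 1/35; these sum to 23/105.
By Bayes' rule, P(r = 1 | data) = (1/35) / (23/105) = 3/23.

0.1304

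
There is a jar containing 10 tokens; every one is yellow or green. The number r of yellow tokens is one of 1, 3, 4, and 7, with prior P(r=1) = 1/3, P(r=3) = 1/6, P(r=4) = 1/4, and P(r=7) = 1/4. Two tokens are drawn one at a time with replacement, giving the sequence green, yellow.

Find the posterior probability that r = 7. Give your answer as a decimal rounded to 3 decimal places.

Under each hypothesis, the probability of the observed sequence is: P(data | r = 1) = (9/10)(1/10) = 9/100; P(data | r = 3) = (7/10)(3/10) = 21/100; P(data | r = 4) = (6/10)(4/10) = 6/25; P(data | r = 7) = (3/10)(7/10) = 21/100.
The prior-weighted likelihoods are 1/3 · 9/100 = 3/100, 1/6 · 21/100 = 7/200, 1/4 · 6/25 = 3/50, 1/4 · 21/100 = 21/400; these sum to 71/400.
Therefore the posterior P(r = 7 | data) = (21/400) / (71/400) = 21/71.

0.296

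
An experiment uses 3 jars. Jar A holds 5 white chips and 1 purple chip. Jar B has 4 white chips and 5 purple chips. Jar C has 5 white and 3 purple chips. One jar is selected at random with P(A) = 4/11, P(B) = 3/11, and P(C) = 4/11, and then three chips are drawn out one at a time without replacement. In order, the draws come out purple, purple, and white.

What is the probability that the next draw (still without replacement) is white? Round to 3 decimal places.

For each hypothesis, P(data | H) works out to: P(data | jar A) = (1/6)(0/5) = 0; P(data | jar B) = (5/9)(4/8)(4/7) = 10/63; P(data | jar C) = (3/8)(2/7)(5/6) = 5/56.
Multiplying each by its prior: 4/11 · 0 = 0, 3/11 · 10/63 = 10/231, 4/11 · 5/56 = 5/154; these sum to 5/66.
Normalising, the posterior is P(jar A | data) = 0, P(jar B | data) = 4/7, P(jar C | data) = 3/7.
Averaging over the posterior, P(white next | data) = (1/2)(4/7) + (4/5)(3/7) = 22/35.

0.629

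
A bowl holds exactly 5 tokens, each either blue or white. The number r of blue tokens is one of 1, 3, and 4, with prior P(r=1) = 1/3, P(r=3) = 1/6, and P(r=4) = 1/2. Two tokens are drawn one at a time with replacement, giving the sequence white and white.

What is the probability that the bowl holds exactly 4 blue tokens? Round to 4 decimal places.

For each hypothesis, P(data | H) works out to: P(data | r = 1) = (4/5)(4/5) = 16/25; P(data | r = 3) = (2/5)(2/5) = 4/25; P(data | r = 4) = (1/5)(1/5) = 1/25.
Weighting by the prior gives 1/3 · 16/25 = 16/75, 1/6 · 4/25 = 2/75, 1/2 · 1/25 = 1/50; summing to 13/50.
Hence P(r = 4 | data) = (1/50) / (13/50) = 1/13.

0.0769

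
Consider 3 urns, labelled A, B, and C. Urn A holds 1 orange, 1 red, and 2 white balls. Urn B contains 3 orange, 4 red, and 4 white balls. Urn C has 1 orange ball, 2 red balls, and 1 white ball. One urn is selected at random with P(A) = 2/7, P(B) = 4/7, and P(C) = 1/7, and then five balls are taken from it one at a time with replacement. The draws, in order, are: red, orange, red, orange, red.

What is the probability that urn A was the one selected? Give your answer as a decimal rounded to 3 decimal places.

Under each hypothesis, the probability of the observed sequence is: P(data | urn A) = (1/4)(1/4)(1/4)(1/4)(1/4) = 0.00097656; P(data | urn B) = (4/11)(3/11)(4/11)(3/11)(4/11) = 0.0035765; P(data | urn C) = (2/4)(1/4)(2/4)(1/4)(2/4) = 0.0078125.
Multiplying each by its prior: 2/7 · 0.00097656 = 0.00027902, 4/7 · 0.0035765 = 0.0020437, 1/7 · 0.0078125 = 0.0011161; with total 0.0034388.
By Bayes' rule, P(urn A | data) = (0.00027902) / (0.0034388) = 0.081138.

0.081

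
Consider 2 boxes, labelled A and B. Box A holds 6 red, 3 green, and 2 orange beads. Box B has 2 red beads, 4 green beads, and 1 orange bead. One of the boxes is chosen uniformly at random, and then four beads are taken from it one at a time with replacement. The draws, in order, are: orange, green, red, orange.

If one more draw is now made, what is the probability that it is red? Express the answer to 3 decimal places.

For each hypothesis, P(data | H) works out to: P(data | box A) = (2/11)(3/11)(6/11)(2/11) = 0.0049177; P(data | box B) = (1/7)(4/7)(2/7)(1/7) = 0.0033319.
The prior-weighted likelihoods are 1/2 · 0.0049177 = 0.0024588, 1/2 · 0.0033319 = 0.001666; these sum to 0.0041248.
The posterior is then P(box A | data) = 0.59611, P(box B | data) = 0.40389.
So P(red next | data) = Σ P(red next | H) P(H | data) = (6/11)(0.59611) + (2/7)(0.40389) = 0.44055.

0.441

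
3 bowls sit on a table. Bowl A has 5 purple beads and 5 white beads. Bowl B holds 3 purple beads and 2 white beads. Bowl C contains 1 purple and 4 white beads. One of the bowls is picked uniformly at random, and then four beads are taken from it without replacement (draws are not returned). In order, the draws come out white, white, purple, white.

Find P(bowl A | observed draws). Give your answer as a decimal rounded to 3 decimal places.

0.229

Under each hypothesis, the probability of the observed sequence is: P(data | bowl A) = (5/10)(4/9)(5/8)(3/7) = 0.059524; P(data | bowl B) = (2/5)(1/4)(3/3)(0/2) = 0; P(data | bowl C) = (4/5)(3/4)(1/3)(2/2) = 0.2.
The prior-weighted likelihoods are 1/3 · 0.059524 = 0.019841, 1/3 · 0 = 0, 1/3 · 0.2 = 0.066667; these sum to 0.086508.
So P(bowl A | data) = (0.019841) / (0.086508) = 0.22936.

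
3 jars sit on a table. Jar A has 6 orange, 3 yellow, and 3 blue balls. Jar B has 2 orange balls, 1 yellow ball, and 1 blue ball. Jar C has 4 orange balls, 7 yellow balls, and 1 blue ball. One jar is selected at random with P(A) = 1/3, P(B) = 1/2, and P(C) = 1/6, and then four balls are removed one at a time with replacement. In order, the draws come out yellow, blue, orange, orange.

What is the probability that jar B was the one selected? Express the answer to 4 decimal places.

Compute the likelihood of the observed sequence for each case: P(data | jar A) = (3/12)(3/12)(6/12)(6/12) = 0.015625; P(data | jar B) = (1/4)(1/4)(2/4)(2/4) = 0.015625; P(data | jar C) = (7/12)(1/12)(4/12)(4/12) = 0.0054012.
Multiplying each by its prior: 1/3 · 0.015625 = 0.0052083, 1/2 · 0.015625 = 0.0078125, 1/6 · 0.0054012 = 0.00090021; with total 0.013921.
Hence P(jar B | data) = (0.0078125) / (0.013921) = 0.5612.

0.5612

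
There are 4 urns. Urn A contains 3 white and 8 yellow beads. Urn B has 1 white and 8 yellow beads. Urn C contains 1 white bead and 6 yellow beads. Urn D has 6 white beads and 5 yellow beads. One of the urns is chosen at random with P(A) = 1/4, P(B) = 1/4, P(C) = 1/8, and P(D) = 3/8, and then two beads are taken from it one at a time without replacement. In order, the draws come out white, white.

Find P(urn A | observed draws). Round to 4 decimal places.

For each hypothesis, P(data | H) works out to: P(data | urn A) = (3/11)(2/10) = 3/55; P(data | urn B) = (1/9)(0/8) = 0; P(data | urn C) = (1/7)(0/6) = 0; P(data | urn D) = (6/11)(5/10) = 3/11.
Weighting by the prior gives 1/4 · 3/55 = 3/220, 1/4 · 0 = 0, 1/8 · 0 = 0, 3/8 · 3/11 = 9/88; with total 51/440.
Therefore the posterior P(urn A | data) = (3/220) / (51/440) = 2/17.

0.1176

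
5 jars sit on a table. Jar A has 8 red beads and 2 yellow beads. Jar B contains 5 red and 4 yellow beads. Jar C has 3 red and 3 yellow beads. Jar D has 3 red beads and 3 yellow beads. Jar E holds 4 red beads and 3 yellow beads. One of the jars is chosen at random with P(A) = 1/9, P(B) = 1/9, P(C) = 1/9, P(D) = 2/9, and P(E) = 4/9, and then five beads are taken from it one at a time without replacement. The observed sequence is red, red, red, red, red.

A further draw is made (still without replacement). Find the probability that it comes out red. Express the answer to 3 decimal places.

0.579

The likelihood of the observed sequence under each hypothesis: P(data | jar A) = (8/10)(7/9)(6/8)(5/7)(4/6) = 0.22222; P(data | jar B) = (5/9)(4/8)(3/7)(2/6)(1/5) = 0.0079365; P(data | jar C) = (3/6)(2/5)(1/4)(0/3) = 0; P(data | jar D) = (3/6)(2/5)(1/4)(0/3) = 0; P(data | jar E) = (4/7)(3/6)(2/5)(1/4)(0/3) = 0.
Multiplying each by its prior: 1/9 · 0.22222 = 0.024691, 1/9 · 0.0079365 = 0.00088183, 1/9 · 0 = 0, 2/9 · 0 = 0, 4/9 · 0 = 0; these sum to 0.025573.
Normalising, the posterior is P(jar A | data) = 0.96552, P(jar B | data) = 0.034483, P(jar C | data) = 0, P(jar D | data) = 0, P(jar E | data) = 0.
So P(red next | data) = Σ P(red next | H) P(H | data) = (3/5)(0.96552) + (0)(0.034483) = 0.57931.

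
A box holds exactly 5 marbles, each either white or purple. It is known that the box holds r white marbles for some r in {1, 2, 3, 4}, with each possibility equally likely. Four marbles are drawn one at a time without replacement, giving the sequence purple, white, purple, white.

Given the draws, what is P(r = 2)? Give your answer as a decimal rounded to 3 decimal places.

For each hypothesis, P(data | H) works out to: P(data | r = 1) = (4/5)(1/4)(3/3)(0/2) = 0; P(data | r = 2) = (3/5)(2/4)(2/3)(1/2) = 1/10; P(data | r = 3) = (2/5)(3/4)(1/3)(2/2) = 1/10; P(data | r = 4) = (1/5)(4/4)(0/3) = 0.
Multiplying each by its prior: 1/4 · 0 = 0, 1/4 · 1/10 = 1/40, 1/4 · 1/10 = 1/40, 1/4 · 0 = 0; summing to 1/20.
Therefore the posterior P(r = 2 | data) = (1/40) / (1/20) = 1/2.

0.500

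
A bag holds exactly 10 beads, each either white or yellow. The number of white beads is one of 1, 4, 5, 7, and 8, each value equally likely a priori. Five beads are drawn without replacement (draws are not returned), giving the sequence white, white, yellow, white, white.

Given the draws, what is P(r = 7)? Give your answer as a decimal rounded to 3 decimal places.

0.380

The likelihood of the observed sequence under each hypothesis: P(data | r = 1) = (1/10)(0/9) = 0; P(data | r = 4) = (4/10)(3/9)(6/8)(2/7)(1/6) = 0.0047619; P(data | r = 5) = (5/10)(4/9)(5/8)(3/7)(2/6) = 0.019841; P(data | r = 7) = (7/10)(6/9)(3/8)(5/7)(4/6) = 0.083333; P(data | r = 8) = (8/10)(7/9)(2/8)(6/7)(5/6) = 0.11111.
Multiplying each by its prior: 1/5 · 0 = 0, 1/5 · 0.0047619 = 0.00095238, 1/5 · 0.019841 = 0.0039683, 1/5 · 0.083333 = 0.016667, 1/5 · 0.11111 = 0.022222; summing to 0.04381.
Hence P(r = 7 | data) = (0.016667) / (0.04381) = 0.38043.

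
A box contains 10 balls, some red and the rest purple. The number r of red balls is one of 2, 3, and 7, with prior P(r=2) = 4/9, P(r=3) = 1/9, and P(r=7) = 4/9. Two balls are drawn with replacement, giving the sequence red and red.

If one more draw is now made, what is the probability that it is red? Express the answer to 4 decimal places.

0.6475

Under each hypothesis, the probability of the observed sequence is: P(data | r = 2) = (2/10)(2/10) = 1/25; P(data | r = 3) = (3/10)(3/10) = 9/100; P(data | r = 7) = (7/10)(7/10) = 49/100.
The prior-weighted likelihoods are 4/9 · 1/25 = 4/225, 1/9 · 9/100 = 1/100, 4/9 · 49/100 = 49/225; with total 221/900.
Normalising, the posterior is P(r = 2 | data) = 0.072398, P(r = 3 | data) = 0.040724, P(r = 7 | data) = 0.88688.
So P(red next | data) = Σ P(red next | H) P(H | data) = (1/5)(0.072398) + (3/10)(0.040724) + (7/10)(0.88688) = 0.64751.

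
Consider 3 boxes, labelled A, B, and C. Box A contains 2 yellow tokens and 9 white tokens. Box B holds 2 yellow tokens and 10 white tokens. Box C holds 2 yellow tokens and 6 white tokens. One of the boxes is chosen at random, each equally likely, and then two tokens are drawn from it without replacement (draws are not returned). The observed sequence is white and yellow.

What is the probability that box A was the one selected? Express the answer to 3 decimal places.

Compute the likelihood of the observed sequence for each case: P(data | box A) = (9/11)(2/10) = 0.16364; P(data | box B) = (10/12)(2/11) = 0.15152; P(data | box C) = (6/8)(2/7) = 0.21429.
Weighting by the prior gives 1/3 · 0.16364 = 0.054545, 1/3 · 0.15152 = 0.050505, 1/3 · 0.21429 = 0.071429; summing to 0.17648.
Therefore the posterior P(box A | data) = (0.054545) / (0.17648) = 0.30908.

0.309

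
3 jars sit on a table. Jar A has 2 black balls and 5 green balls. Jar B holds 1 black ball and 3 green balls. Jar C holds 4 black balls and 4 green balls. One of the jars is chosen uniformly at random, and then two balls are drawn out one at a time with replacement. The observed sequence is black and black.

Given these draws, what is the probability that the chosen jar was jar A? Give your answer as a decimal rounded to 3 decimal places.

Under each hypothesis, the probability of the observed sequence is: P(data | jar A) = (2/7)(2/7) = 4/49; P(data | jar B) = (1/4)(1/4) = 1/16; P(data | jar C) = (4/8)(4/8) = 1/4.
Weighting by the prior gives 1/3 · 4/49 = 4/147, 1/3 · 1/16 = 1/48, 1/3 · 1/4 = 1/12; with total 103/784.
So P(jar A | data) = (4/147) / (103/784) = 64/309.

0.207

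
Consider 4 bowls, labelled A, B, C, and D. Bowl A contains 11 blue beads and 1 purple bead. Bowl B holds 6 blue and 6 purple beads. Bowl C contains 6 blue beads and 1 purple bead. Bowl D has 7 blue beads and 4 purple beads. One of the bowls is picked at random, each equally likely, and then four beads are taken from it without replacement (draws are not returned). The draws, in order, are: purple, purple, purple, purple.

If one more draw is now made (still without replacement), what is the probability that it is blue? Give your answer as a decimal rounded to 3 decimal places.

Under each hypothesis, the probability of the observed sequence is: P(data | bowl A) = (1/12)(0/11) = 0; P(data | bowl B) = (6/12)(5/11)(4/10)(3/9) = 0.030303; P(data | bowl C) = (1/7)(0/6) = 0; P(data | bowl D) = (4/11)(3/10)(2/9)(1/8) = 0.0030303.
The prior-weighted likelihoods are 1/4 · 0 = 0, 1/4 · 0.030303 = 0.0075758, 1/4 · 0 = 0, 1/4 · 0.0030303 = 0.00075758; these sum to 0.0083333.
The posterior is then P(bowl A | data) = 0, P(bowl B | data) = 0.90909, P(bowl C | data) = 0, P(bowl D | data) = 0.090909.
So P(blue next | data) = Σ P(blue next | H) P(H | data) = (3/4)(0.90909) + (1)(0.090909) = 0.77273.

0.773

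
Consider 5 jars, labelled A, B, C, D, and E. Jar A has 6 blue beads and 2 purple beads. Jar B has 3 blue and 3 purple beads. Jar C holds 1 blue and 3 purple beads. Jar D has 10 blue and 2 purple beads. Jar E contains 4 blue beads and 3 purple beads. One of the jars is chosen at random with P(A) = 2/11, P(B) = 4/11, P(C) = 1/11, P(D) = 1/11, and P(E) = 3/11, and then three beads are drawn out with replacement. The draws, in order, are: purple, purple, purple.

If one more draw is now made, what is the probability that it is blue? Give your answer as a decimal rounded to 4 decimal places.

0.4336

Under each hypothesis, the probability of the observed sequence is: P(data | jar A) = (2/8)(2/8)(2/8) = 0.015625; P(data | jar B) = (3/6)(3/6)(3/6) = 0.125; P(data | jar C) = (3/4)(3/4)(3/4) = 0.42188; P(data | jar D) = (2/12)(2/12)(2/12) = 0.0046296; P(data | jar E) = (3/7)(3/7)(3/7) = 0.078717.
Multiplying each by its prior: 2/11 · 0.015625 = 0.0028409, 4/11 · 0.125 = 0.045455, 1/11 · 0.42188 = 0.038352, 1/11 · 0.0046296 = 0.00042088, 3/11 · 0.078717 = 0.021468; these sum to 0.10854.
The posterior is then P(jar A | data) = 0.026175, P(jar B | data) = 0.41879, P(jar C | data) = 0.35336, P(jar D | data) = 0.0038777, P(jar E | data) = 0.1978.
So P(blue next | data) = Σ P(blue next | H) P(H | data) = (3/4)(0.026175) + (1/2)(0.41879) + (1/4)(0.35336) + (5/6)(0.0038777) + (4/7)(0.1978) = 0.43363.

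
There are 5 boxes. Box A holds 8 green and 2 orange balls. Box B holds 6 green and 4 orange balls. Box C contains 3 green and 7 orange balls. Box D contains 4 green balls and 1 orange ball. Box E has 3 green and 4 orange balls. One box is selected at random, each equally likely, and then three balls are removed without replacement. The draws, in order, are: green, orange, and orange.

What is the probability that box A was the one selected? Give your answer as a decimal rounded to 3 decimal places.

The likelihood of the observed sequence under each hypothesis: P(data | box A) = (8/10)(2/9)(1/8) = 0.022222; P(data | box B) = (6/10)(4/9)(3/8) = 0.1; P(data | box C) = (3/10)(7/9)(6/8) = 0.175; P(data | box D) = (4/5)(1/4)(0/3) = 0; P(data | box E) = (3/7)(4/6)(3/5) = 0.17143.
Weighting by the prior gives 1/5 · 0.022222 = 0.0044444, 1/5 · 0.1 = 0.02, 1/5 · 0.175 = 0.035, 1/5 · 0 = 0, 1/5 · 0.17143 = 0.034286; summing to 0.09373.
By Bayes' rule, P(box A | data) = (0.0044444) / (0.09373) = 0.047417.

0.047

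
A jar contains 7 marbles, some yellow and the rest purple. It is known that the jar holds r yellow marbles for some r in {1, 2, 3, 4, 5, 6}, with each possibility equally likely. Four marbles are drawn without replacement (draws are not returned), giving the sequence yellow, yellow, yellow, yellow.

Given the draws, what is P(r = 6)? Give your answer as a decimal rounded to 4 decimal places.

Under each hypothesis, the probability of the observed sequence is: P(data | r = 1) = (1/7)(0/6) = 0; P(data | r = 2) = (2/7)(1/6)(0/5) = 0; P(data | r = 3) = (3/7)(2/6)(1/5)(0/4) = 0; P(data | r = 4) = (4/7)(3/6)(2/5)(1/4) = 1/35; P(data | r = 5) = (5/7)(4/6)(3/5)(2/4) = 1/7; P(data | r = 6) = (6/7)(5/6)(4/5)(3/4) = 3/7.
Multiplying each by its prior: 1/6 · 0 = 0, 1/6 · 0 = 0, 1/6 · 0 = 0, 1/6 · 1/35 = 1/210, 1/6 · 1/7 = 1/42, 1/6 · 3/7 = 1/14; these sum to 1/10.
Hence P(r = 6 | data) = (1/14) / (1/10) = 5/7.

0.7143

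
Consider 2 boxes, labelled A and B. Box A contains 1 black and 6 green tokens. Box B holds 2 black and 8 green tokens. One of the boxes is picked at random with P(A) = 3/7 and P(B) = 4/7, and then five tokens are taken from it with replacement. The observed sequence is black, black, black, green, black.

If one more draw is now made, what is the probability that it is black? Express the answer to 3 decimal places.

0.190

Compute the likelihood of the observed sequence for each case: P(data | box A) = (1/7)(1/7)(1/7)(6/7)(1/7) = 0.00035699; P(data | box B) = (2/10)(2/10)(2/10)(8/10)(2/10) = 0.00128.
The prior-weighted likelihoods are 3/7 · 0.00035699 = 0.000153, 4/7 · 0.00128 = 0.00073143; with total 0.00088443.
The posterior is then P(box A | data) = 0.17299, P(box B | data) = 0.82701.
So P(black next | data) = Σ P(black next | H) P(H | data) = (1/7)(0.17299) + (1/5)(0.82701) = 0.19011.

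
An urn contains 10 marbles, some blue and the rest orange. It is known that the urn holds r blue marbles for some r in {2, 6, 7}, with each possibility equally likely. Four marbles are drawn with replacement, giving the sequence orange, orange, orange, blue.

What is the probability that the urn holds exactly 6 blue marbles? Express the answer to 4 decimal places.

For each hypothesis, P(data | H) works out to: P(data | r = 2) = (8/10)(8/10)(8/10)(2/10) = 0.1024; P(data | r = 6) = (4/10)(4/10)(4/10)(6/10) = 0.0384; P(data | r = 7) = (3/10)(3/10)(3/10)(7/10) = 0.0189.
The prior-weighted likelihoods are 1/3 · 0.1024 = 0.034133, 1/3 · 0.0384 = 0.0128, 1/3 · 0.0189 = 0.0063; summing to 0.053233.
Therefore the posterior P(r = 6 | data) = (0.0128) / (0.053233) = 0.24045.

0.2405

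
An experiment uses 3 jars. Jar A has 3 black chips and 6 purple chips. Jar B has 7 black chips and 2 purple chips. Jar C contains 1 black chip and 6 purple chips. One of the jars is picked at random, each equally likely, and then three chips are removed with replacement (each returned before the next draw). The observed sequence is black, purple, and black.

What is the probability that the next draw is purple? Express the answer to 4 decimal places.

Under each hypothesis, the probability of the observed sequence is: P(data | jar A) = (3/9)(6/9)(3/9) = 0.074074; P(data | jar B) = (7/9)(2/9)(7/9) = 0.13443; P(data | jar C) = (1/7)(6/7)(1/7) = 0.017493.
The prior-weighted likelihoods are 1/3 · 0.074074 = 0.024691, 1/3 · 0.13443 = 0.04481, 1/3 · 0.017493 = 0.0058309; summing to 0.075333.
Normalising, the posterior is P(jar A | data) = 0.32776, P(jar B | data) = 0.59483, P(jar C | data) = 0.077402.
The predictive probability is P(purple next | data) = (2/3)(0.32776) + (2/9)(0.59483) + (6/7)(0.077402) = 0.41704.

0.4170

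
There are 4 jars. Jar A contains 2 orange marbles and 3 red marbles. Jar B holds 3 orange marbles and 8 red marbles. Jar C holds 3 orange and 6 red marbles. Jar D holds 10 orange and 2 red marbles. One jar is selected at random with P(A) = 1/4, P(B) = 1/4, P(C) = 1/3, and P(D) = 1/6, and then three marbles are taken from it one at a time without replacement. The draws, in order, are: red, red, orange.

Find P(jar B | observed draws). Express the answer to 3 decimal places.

0.275

Compute the likelihood of the observed sequence for each case: P(data | jar A) = (3/5)(2/4)(2/3) = 0.2; P(data | jar B) = (8/11)(7/10)(3/9) = 0.1697; P(data | jar C) = (6/9)(5/8)(3/7) = 0.17857; P(data | jar D) = (2/12)(1/11)(10/10) = 0.015152.
Multiplying each by its prior: 1/4 · 0.2 = 0.05, 1/4 · 0.1697 = 0.042424, 1/3 · 0.17857 = 0.059524, 1/6 · 0.015152 = 0.0025253; these sum to 0.15447.
So P(jar B | data) = (0.042424) / (0.15447) = 0.27464.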